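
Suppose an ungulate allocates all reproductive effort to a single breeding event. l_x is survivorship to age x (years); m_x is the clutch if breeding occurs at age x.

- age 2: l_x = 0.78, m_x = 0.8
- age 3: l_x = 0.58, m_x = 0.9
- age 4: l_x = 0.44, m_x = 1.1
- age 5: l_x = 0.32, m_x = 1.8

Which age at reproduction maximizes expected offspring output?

Expected offspring if breeding at age x = l_x × m_x:
  age 2: 0.78 × 0.8 = 0.624
  age 3: 0.58 × 0.9 = 0.522
  age 4: 0.44 × 1.1 = 0.484
  age 5: 0.32 × 1.8 = 0.576
Maximum at age 2 (0.624).

2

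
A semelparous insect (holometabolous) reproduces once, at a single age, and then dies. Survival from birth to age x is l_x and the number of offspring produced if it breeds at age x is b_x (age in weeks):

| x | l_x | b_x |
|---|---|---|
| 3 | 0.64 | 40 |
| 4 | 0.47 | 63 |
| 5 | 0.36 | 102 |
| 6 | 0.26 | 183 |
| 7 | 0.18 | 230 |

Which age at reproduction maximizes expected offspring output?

6

Expected offspring if breeding at age x = l_x × b_x:
  age 3: 0.64 × 40 = 25.600
  age 4: 0.47 × 63 = 29.610
  age 5: 0.36 × 102 = 36.720
  age 6: 0.26 × 183 = 47.580
  age 7: 0.18 × 230 = 41.400
Maximum at age 6 (47.580).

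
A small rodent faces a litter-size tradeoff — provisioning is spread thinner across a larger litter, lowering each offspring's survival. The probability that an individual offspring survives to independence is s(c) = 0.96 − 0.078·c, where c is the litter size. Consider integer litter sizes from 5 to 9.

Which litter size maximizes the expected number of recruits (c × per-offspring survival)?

6

Expected recruits = c × s(c):
  c=5: 5 × 0.570 = 2.850
  c=6: 6 × 0.492 = 2.952
  c=7: 7 × 0.414 = 2.898
  c=8: 8 × 0.336 = 2.688
  c=9: 9 × 0.258 = 2.322
Maximum at c = 6 (2.952 recruits).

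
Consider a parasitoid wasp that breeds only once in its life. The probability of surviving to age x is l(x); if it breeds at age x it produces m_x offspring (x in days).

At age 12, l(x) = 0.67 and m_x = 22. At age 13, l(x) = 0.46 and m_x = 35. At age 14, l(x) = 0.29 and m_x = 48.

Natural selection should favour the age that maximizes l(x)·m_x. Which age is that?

13

Expected offspring if breeding at age x = l(x) × m_x:
  age 12: 0.67 × 22 = 14.740
  age 13: 0.46 × 35 = 16.100
  age 14: 0.29 × 48 = 13.920
Maximum at age 13 (16.100).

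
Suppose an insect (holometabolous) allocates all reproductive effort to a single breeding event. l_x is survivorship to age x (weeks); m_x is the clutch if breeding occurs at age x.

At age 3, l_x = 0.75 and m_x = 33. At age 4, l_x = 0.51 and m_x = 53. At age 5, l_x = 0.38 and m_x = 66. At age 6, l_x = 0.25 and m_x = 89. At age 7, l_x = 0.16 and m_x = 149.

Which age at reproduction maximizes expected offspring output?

Expected offspring if breeding at age x = l_x × m_x:
  age 3: 0.75 × 33 = 24.750
  age 4: 0.51 × 53 = 27.030
  age 5: 0.38 × 66 = 25.080
  age 6: 0.25 × 89 = 22.250
  age 7: 0.16 × 149 = 23.840
Maximum at age 4 (27.030).

4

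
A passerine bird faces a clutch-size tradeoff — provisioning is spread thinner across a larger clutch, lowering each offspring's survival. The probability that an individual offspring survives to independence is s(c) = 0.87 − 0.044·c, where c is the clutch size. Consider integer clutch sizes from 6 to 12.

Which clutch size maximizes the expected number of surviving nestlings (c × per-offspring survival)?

Expected surviving nestlings = c × s(c):
  c=6: 6 × 0.606 = 3.636
  c=7: 7 × 0.562 = 3.934
  c=8: 8 × 0.518 = 4.144
  c=9: 9 × 0.474 = 4.266
  c=10: 10 × 0.430 = 4.300
  c=11: 11 × 0.386 = 4.246
  c=12: 12 × 0.342 = 4.104
Maximum at c = 10 (4.300 surviving nestlings).

10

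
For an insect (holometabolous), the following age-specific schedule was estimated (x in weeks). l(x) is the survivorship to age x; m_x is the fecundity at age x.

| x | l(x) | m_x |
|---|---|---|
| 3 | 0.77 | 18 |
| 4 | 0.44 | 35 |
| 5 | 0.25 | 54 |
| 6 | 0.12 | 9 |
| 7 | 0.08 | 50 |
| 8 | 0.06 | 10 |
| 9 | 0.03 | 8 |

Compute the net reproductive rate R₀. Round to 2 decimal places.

R₀ = Σ l(x) m_x:
  age 3: 0.77 × 18 = 13.8600
  age 4: 0.44 × 35 = 15.4000
  age 5: 0.25 × 54 = 13.5000
  age 6: 0.12 × 9 = 1.0800
  age 7: 0.08 × 50 = 4.0000
  age 8: 0.06 × 10 = 0.6000
  age 9: 0.03 × 8 = 0.2400
R₀ = 13.8600 + 15.4000 + 13.5000 + 1.0800 + 4.0000 + 0.6000 + 0.2400 = 48.6800

48.68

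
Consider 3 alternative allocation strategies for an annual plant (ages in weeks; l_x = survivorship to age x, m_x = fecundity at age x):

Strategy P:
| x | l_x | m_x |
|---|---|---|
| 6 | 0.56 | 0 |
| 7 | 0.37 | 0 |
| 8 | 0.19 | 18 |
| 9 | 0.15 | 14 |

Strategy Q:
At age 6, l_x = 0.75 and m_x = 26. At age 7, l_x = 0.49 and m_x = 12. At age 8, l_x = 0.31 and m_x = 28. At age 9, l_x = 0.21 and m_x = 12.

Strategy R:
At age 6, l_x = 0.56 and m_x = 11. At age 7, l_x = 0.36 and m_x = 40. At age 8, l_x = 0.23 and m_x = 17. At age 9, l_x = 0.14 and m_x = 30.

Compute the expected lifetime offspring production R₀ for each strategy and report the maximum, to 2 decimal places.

36.58

Strategy P: R₀ = 0.56×0 + 0.37×0 + 0.19×18 + 0.15×14 = 5.5200
Strategy Q: R₀ = 0.75×26 + 0.49×12 + 0.31×28 + 0.21×12 = 36.5800
Strategy R: R₀ = 0.56×11 + 0.36×40 + 0.23×17 + 0.14×30 = 28.6700
Highest R₀: strategy Q with 36.5800.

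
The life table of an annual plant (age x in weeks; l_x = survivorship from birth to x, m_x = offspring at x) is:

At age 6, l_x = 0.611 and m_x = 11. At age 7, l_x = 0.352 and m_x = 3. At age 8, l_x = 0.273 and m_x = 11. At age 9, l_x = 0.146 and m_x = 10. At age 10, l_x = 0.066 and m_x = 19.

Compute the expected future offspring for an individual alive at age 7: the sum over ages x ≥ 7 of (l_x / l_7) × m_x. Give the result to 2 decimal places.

19.24

l_7 = 0.352. Conditional survival from age 7 to x is l_x / l_7.
  x=7: (0.352/0.352) × 3 = 3.0000
  x=8: (0.273/0.352) × 11 = 8.5312
  x=9: (0.146/0.352) × 10 = 4.1477
  x=10: (0.066/0.352) × 19 = 3.5625
Sum = 3.0000 + 8.5312 + 4.1477 + 3.5625 = 19.2415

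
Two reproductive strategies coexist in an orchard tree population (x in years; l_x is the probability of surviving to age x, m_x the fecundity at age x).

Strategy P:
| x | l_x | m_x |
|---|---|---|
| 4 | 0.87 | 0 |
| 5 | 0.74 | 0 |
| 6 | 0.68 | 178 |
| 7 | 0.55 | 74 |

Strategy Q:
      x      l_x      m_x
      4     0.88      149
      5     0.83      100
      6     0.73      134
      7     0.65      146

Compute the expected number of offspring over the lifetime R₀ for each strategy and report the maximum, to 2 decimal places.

Strategy P: R₀ = 0.87×0 + 0.74×0 + 0.68×178 + 0.55×74 = 161.7400
Strategy Q: R₀ = 0.88×149 + 0.83×100 + 0.73×134 + 0.65×146 = 406.8400
Highest R₀: strategy Q with 406.8400.

406.84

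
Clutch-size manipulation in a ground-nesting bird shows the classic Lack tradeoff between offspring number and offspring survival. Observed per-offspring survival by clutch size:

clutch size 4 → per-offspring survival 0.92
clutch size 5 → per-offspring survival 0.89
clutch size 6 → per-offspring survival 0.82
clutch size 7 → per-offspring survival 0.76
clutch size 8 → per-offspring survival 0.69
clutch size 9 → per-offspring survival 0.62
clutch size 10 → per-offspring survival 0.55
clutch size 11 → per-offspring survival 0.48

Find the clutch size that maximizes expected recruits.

Expected recruits = c × s(c):
  c=4: 4 × 0.92 = 3.680
  c=5: 5 × 0.89 = 4.450
  c=6: 6 × 0.82 = 4.920
  c=7: 7 × 0.76 = 5.320
  c=8: 8 × 0.69 = 5.520
  c=9: 9 × 0.62 = 5.580
  c=10: 10 × 0.55 = 5.500
  c=11: 11 × 0.48 = 5.280
Maximum at c = 9 (5.580 recruits).

9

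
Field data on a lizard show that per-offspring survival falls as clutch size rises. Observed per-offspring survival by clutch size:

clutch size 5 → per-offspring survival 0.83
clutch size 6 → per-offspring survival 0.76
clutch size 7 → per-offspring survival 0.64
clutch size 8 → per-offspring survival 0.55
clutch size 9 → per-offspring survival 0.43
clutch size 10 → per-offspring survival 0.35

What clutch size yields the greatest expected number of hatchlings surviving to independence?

6

Expected hatchlings surviving to independence = c × s(c):
  c=5: 5 × 0.83 = 4.150
  c=6: 6 × 0.76 = 4.560
  c=7: 7 × 0.64 = 4.480
  c=8: 8 × 0.55 = 4.400
  c=9: 9 × 0.43 = 3.870
  c=10: 10 × 0.35 = 3.500
Maximum at c = 6 (4.560 hatchlings surviving to independence).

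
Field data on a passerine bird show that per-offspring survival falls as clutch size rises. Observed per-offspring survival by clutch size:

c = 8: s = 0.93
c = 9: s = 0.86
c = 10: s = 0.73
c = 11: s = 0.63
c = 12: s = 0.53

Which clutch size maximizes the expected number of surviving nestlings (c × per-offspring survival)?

9

Expected surviving nestlings = c × s(c):
  c=8: 8 × 0.93 = 7.440
  c=9: 9 × 0.86 = 7.740
  c=10: 10 × 0.73 = 7.300
  c=11: 11 × 0.63 = 6.930
  c=12: 12 × 0.53 = 6.360
Maximum at c = 9 (7.740 surviving nestlings).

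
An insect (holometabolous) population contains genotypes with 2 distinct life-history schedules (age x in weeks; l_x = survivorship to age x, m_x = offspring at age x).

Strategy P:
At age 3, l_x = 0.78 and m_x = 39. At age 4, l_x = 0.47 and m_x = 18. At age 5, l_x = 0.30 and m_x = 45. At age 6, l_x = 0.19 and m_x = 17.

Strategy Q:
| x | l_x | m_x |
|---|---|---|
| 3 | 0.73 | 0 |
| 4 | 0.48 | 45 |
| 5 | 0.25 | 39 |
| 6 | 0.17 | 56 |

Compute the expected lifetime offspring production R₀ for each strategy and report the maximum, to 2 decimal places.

Strategy P: R₀ = 0.78×39 + 0.47×18 + 0.30×45 + 0.19×17 = 55.6100
Strategy Q: R₀ = 0.73×0 + 0.48×45 + 0.25×39 + 0.17×56 = 40.8700
Highest R₀: strategy P with 55.6100.

55.61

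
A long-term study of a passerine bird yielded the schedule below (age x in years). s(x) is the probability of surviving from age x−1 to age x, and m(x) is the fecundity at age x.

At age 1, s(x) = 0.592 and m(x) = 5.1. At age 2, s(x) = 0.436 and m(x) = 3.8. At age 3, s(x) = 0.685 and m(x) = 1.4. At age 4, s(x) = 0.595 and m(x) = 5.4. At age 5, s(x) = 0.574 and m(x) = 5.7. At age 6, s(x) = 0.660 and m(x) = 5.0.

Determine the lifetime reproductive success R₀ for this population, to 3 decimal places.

Survivorship from birth: l_x = s_1·s_2·…·s_x.
  l_1 = 0.59200
  l_2 = 0.25811
  l_3 = 0.17681
  l_4 = 0.10520
  l_5 = 0.06038
  l_6 = 0.03985
R₀ = Σ l_x m(x):
  age 1: 0.59200 × 5.1 = 3.0192
  age 2: 0.25811 × 3.8 = 0.9808
  age 3: 0.17681 × 1.4 = 0.2475
  age 4: 0.10520 × 5.4 = 0.5681
  age 5: 0.06038 × 5.7 = 0.3442
  age 6: 0.03985 × 5.0 = 0.1992
R₀ = 3.0192 + 0.9808 + 0.2475 + 0.5681 + 0.3442 + 0.1992 = 5.3590

5.359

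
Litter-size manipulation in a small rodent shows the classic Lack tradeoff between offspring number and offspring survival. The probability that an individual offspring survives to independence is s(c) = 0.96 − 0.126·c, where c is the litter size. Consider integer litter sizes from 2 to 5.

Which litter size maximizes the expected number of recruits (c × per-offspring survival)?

Expected recruits = c × s(c):
  c=2: 2 × 0.708 = 1.416
  c=3: 3 × 0.582 = 1.746
  c=4: 4 × 0.456 = 1.824
  c=5: 5 × 0.330 = 1.650
Maximum at c = 4 (1.824 recruits).

4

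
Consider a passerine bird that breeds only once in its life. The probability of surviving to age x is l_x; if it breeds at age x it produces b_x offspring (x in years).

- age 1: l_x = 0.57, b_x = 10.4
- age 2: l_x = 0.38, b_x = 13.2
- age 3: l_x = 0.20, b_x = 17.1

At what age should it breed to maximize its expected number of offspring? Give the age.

1

Expected offspring if breeding at age x = l_x × b_x:
  age 1: 0.57 × 10.4 = 5.928
  age 2: 0.38 × 13.2 = 5.016
  age 3: 0.20 × 17.1 = 3.420
Maximum at age 1 (5.928).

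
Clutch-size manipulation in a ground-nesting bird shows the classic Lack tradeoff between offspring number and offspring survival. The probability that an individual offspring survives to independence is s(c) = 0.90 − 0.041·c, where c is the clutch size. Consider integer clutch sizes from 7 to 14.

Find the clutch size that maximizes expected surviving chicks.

11

Expected surviving chicks = c × s(c):
  c=7: 7 × 0.613 = 4.291
  c=8: 8 × 0.572 = 4.576
  c=9: 9 × 0.531 = 4.779
  c=10: 10 × 0.490 = 4.900
  c=11: 11 × 0.449 = 4.939
  c=12: 12 × 0.408 = 4.896
  c=13: 13 × 0.367 = 4.771
  c=14: 14 × 0.326 = 4.564
Maximum at c = 11 (4.939 surviving chicks).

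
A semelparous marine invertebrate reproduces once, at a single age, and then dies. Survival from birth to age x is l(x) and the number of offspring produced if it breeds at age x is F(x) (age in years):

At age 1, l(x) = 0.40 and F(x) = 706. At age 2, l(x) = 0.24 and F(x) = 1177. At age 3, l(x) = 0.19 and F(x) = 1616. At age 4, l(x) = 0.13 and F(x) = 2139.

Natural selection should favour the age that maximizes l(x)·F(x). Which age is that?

Expected offspring if breeding at age x = l(x) × F(x):
  age 1: 0.40 × 706 = 282.400
  age 2: 0.24 × 1177 = 282.480
  age 3: 0.19 × 1616 = 307.040
  age 4: 0.13 × 2139 = 278.070
Maximum at age 3 (307.040).

3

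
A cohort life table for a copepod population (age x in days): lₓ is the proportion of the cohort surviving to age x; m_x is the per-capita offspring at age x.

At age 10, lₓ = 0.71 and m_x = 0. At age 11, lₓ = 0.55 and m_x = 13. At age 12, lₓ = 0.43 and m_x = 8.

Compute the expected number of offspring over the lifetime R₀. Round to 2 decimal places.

R₀ = Σ lₓ m_x:
  age 10: 0.71 × 0 = 0.0000
  age 11: 0.55 × 13 = 7.1500
  age 12: 0.43 × 8 = 3.4400
R₀ = 0.0000 + 7.1500 + 3.4400 = 10.5900

10.59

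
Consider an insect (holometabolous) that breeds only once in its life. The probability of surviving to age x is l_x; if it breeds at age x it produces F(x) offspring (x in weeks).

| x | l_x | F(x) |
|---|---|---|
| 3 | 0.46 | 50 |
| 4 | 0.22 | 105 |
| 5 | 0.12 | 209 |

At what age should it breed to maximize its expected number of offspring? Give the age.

Expected offspring if breeding at age x = l_x × F(x):
  age 3: 0.46 × 50 = 23.000
  age 4: 0.22 × 105 = 23.100
  age 5: 0.12 × 209 = 25.080
Maximum at age 5 (25.080).

5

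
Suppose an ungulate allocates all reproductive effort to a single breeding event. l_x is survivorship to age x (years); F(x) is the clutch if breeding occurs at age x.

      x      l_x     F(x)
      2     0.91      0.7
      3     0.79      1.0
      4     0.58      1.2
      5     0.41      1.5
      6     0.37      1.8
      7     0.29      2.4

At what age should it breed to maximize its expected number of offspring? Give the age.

Expected offspring if breeding at age x = l_x × F(x):
  age 2: 0.91 × 0.7 = 0.637
  age 3: 0.79 × 1.0 = 0.790
  age 4: 0.58 × 1.2 = 0.696
  age 5: 0.41 × 1.5 = 0.615
  age 6: 0.37 × 1.8 = 0.666
  age 7: 0.29 × 2.4 = 0.696
Maximum at age 3 (0.790).

3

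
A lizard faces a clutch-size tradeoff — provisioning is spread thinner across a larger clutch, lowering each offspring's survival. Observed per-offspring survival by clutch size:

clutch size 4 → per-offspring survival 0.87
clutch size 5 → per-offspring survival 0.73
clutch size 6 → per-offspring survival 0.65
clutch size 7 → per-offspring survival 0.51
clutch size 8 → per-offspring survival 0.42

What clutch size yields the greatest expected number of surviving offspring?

Expected surviving offspring = c × s(c):
  c=4: 4 × 0.87 = 3.480
  c=5: 5 × 0.73 = 3.650
  c=6: 6 × 0.65 = 3.900
  c=7: 7 × 0.51 = 3.570
  c=8: 8 × 0.42 = 3.360
Maximum at c = 6 (3.900 surviving offspring).

6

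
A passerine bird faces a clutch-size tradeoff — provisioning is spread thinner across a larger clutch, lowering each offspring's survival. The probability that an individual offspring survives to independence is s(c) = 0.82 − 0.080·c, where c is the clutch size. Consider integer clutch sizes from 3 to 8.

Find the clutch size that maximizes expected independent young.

5

Expected independent young = c × s(c):
  c=3: 3 × 0.580 = 1.740
  c=4: 4 × 0.500 = 2.000
  c=5: 5 × 0.420 = 2.100
  c=6: 6 × 0.340 = 2.040
  c=7: 7 × 0.260 = 1.820
  c=8: 8 × 0.180 = 1.440
Maximum at c = 5 (2.100 independent young).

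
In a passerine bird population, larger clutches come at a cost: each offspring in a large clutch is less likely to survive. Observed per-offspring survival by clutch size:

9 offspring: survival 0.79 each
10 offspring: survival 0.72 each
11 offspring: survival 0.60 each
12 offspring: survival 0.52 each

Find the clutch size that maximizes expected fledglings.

Expected fledglings = c × s(c):
  c=9: 9 × 0.79 = 7.110
  c=10: 10 × 0.72 = 7.200
  c=11: 11 × 0.60 = 6.600
  c=12: 12 × 0.52 = 6.240
Maximum at c = 10 (7.200 fledglings).

10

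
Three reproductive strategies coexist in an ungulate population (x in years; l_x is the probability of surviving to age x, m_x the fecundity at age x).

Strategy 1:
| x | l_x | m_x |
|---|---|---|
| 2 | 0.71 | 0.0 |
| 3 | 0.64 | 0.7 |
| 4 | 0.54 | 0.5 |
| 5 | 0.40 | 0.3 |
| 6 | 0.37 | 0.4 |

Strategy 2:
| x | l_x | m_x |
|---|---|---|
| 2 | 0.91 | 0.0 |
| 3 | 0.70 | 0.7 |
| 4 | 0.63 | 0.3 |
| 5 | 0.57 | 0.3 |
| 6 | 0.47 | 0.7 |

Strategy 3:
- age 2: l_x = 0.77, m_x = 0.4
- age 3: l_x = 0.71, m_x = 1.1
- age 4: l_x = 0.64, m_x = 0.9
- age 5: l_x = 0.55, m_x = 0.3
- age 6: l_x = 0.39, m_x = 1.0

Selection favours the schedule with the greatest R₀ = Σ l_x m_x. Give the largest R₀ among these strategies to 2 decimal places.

Strategy 1: R₀ = 0.71×0.0 + 0.64×0.7 + 0.54×0.5 + 0.40×0.3 + 0.37×0.4 = 0.9860
Strategy 2: R₀ = 0.91×0.0 + 0.70×0.7 + 0.63×0.3 + 0.57×0.3 + 0.47×0.7 = 1.1790
Strategy 3: R₀ = 0.77×0.4 + 0.71×1.1 + 0.64×0.9 + 0.55×0.3 + 0.39×1.0 = 2.2200
Highest R₀: strategy 3 with 2.2200.

2.22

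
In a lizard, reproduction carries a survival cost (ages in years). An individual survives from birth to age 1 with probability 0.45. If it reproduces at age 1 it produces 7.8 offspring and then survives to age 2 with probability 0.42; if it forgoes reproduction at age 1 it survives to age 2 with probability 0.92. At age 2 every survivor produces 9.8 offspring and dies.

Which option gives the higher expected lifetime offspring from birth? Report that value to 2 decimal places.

5.36

breed at age 1: R₀ = 0.45 × (7.8 + 0.42 × 9.8) = 0.45 × 11.9160 = 5.3622
delay to age 2: R₀ = 0.45 × (0.92 × 9.8) = 0.45 × 9.0160 = 4.0572
Higher: breed at age 1 (5.3622).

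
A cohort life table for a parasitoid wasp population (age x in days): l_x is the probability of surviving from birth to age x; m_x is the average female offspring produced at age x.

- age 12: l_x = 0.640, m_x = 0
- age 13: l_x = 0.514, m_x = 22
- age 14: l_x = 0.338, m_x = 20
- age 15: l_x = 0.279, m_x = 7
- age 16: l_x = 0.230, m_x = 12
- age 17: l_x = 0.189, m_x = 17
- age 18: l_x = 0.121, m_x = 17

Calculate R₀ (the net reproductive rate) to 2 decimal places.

28.05

R₀ = Σ l_x m_x:
  age 12: 0.640 × 0 = 0.0000
  age 13: 0.514 × 22 = 11.3080
  age 14: 0.338 × 20 = 6.7600
  age 15: 0.279 × 7 = 1.9530
  age 16: 0.230 × 12 = 2.7600
  age 17: 0.189 × 17 = 3.2130
  age 18: 0.121 × 17 = 2.0570
R₀ = 0.0000 + 11.3080 + 6.7600 + 1.9530 + 2.7600 + 3.2130 + 2.0570 = 28.0510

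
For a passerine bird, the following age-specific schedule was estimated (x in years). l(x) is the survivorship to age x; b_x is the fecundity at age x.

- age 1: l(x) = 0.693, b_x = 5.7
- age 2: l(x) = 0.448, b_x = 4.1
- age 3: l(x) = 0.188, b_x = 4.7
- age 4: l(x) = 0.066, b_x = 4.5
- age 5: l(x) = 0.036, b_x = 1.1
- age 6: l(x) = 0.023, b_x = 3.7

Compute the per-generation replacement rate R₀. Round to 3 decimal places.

7.092

R₀ = Σ l(x) b_x:
  age 1: 0.693 × 5.7 = 3.9501
  age 2: 0.448 × 4.1 = 1.8368
  age 3: 0.188 × 4.7 = 0.8836
  age 4: 0.066 × 4.5 = 0.2970
  age 5: 0.036 × 1.1 = 0.0396
  age 6: 0.023 × 3.7 = 0.0851
R₀ = 3.9501 + 1.8368 + 0.8836 + 0.2970 + 0.0396 + 0.0851 = 7.0922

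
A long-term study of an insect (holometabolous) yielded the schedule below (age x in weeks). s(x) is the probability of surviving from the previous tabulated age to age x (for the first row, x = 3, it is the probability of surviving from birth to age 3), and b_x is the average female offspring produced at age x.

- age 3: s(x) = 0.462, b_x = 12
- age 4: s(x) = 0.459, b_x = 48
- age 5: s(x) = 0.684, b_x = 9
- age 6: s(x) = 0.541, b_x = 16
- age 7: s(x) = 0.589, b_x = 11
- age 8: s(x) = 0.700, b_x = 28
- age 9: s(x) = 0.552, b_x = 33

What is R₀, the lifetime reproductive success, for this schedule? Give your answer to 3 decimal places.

20.287

Survivorship from birth: l_x = s_3·s_4·…·s_x.
  l_3 = 0.46200
  l_4 = 0.21206
  l_5 = 0.14505
  l_6 = 0.07847
  l_7 = 0.04622
  l_8 = 0.03235
  l_9 = 0.01786
R₀ = Σ l_x b_x:
  age 3: 0.46200 × 12 = 5.5440
  age 4: 0.21206 × 48 = 10.1789
  age 5: 0.14505 × 9 = 1.3054
  age 6: 0.07847 × 16 = 1.2555
  age 7: 0.04622 × 11 = 0.5084
  age 8: 0.03235 × 28 = 0.9058
  age 9: 0.01786 × 33 = 0.5894
R₀ = 5.5440 + 10.1789 + 1.3054 + 1.2555 + 0.5084 + 0.9058 + 0.5894 = 20.2874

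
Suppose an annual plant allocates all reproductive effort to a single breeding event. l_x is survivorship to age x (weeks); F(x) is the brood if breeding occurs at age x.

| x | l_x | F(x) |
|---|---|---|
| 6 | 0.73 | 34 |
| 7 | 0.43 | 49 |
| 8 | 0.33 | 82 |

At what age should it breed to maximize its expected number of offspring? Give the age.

Expected offspring if breeding at age x = l_x × F(x):
  age 6: 0.73 × 34 = 24.820
  age 7: 0.43 × 49 = 21.070
  age 8: 0.33 × 82 = 27.060
Maximum at age 8 (27.060).

8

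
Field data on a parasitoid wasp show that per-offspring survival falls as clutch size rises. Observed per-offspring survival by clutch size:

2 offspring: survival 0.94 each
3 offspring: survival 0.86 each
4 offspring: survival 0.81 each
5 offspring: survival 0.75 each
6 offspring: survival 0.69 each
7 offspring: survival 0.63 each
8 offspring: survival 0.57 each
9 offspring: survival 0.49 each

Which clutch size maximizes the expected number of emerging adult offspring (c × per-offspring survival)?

8

Expected emerging adult offspring = c × s(c):
  c=2: 2 × 0.94 = 1.880
  c=3: 3 × 0.86 = 2.580
  c=4: 4 × 0.81 = 3.240
  c=5: 5 × 0.75 = 3.750
  c=6: 6 × 0.69 = 4.140
  c=7: 7 × 0.63 = 4.410
  c=8: 8 × 0.57 = 4.560
  c=9: 9 × 0.49 = 4.410
Maximum at c = 8 (4.560 emerging adult offspring).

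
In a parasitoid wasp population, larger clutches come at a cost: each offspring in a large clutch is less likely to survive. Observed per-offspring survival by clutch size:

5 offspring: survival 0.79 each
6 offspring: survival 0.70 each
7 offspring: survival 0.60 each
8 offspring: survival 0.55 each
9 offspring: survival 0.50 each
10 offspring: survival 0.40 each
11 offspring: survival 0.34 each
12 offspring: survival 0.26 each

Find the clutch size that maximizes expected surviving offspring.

Expected surviving offspring = c × s(c):
  c=5: 5 × 0.79 = 3.950
  c=6: 6 × 0.70 = 4.200
  c=7: 7 × 0.60 = 4.200
  c=8: 8 × 0.55 = 4.400
  c=9: 9 × 0.50 = 4.500
  c=10: 10 × 0.40 = 4.000
  c=11: 11 × 0.34 = 3.740
  c=12: 12 × 0.26 = 3.120
Maximum at c = 9 (4.500 surviving offspring).

9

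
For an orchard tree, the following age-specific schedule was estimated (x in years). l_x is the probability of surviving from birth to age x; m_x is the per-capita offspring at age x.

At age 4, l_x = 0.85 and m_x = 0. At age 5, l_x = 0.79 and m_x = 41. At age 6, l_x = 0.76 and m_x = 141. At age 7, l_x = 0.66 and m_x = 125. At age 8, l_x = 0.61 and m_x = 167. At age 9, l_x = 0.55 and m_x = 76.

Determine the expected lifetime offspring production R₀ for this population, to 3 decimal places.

365.720

R₀ = Σ l_x m_x:
  age 4: 0.85 × 0 = 0.0000
  age 5: 0.79 × 41 = 32.3900
  age 6: 0.76 × 141 = 107.1600
  age 7: 0.66 × 125 = 82.5000
  age 8: 0.61 × 167 = 101.8700
  age 9: 0.55 × 76 = 41.8000
R₀ = 0.0000 + 32.3900 + 107.1600 + 82.5000 + 101.8700 + 41.8000 = 365.7200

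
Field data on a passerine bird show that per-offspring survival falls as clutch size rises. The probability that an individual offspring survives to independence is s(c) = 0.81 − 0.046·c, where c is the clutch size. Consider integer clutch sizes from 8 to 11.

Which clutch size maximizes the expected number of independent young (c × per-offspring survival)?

9

Expected independent young = c × s(c):
  c=8: 8 × 0.442 = 3.536
  c=9: 9 × 0.396 = 3.564
  c=10: 10 × 0.350 = 3.500
  c=11: 11 × 0.304 = 3.344
Maximum at c = 9 (3.564 independent young).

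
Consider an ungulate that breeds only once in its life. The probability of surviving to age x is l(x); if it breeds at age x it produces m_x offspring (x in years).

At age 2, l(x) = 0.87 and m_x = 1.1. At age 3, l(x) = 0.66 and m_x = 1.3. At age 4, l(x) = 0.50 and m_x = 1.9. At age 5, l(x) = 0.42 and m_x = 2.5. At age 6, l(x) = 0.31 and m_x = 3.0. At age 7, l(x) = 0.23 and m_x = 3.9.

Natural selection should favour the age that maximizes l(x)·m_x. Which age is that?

5

Expected offspring if breeding at age x = l(x) × m_x:
  age 2: 0.87 × 1.1 = 0.957
  age 3: 0.66 × 1.3 = 0.858
  age 4: 0.50 × 1.9 = 0.950
  age 5: 0.42 × 2.5 = 1.050
  age 6: 0.31 × 3.0 = 0.930
  age 7: 0.23 × 3.9 = 0.897
Maximum at age 5 (1.050).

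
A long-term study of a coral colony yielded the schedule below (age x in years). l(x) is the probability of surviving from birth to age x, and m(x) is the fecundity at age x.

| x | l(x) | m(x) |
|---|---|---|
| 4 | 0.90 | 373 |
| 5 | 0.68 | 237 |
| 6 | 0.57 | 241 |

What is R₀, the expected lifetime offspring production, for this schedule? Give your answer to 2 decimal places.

634.23

R₀ = Σ l(x) m(x):
  age 4: 0.90 × 373 = 335.7000
  age 5: 0.68 × 237 = 161.1600
  age 6: 0.57 × 241 = 137.3700
R₀ = 335.7000 + 161.1600 + 137.3700 = 634.2300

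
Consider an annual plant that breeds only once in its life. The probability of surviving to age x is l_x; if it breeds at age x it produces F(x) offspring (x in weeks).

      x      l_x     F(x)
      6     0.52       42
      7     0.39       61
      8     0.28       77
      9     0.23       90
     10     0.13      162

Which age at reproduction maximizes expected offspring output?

7

Expected offspring if breeding at age x = l_x × F(x):
  age 6: 0.52 × 42 = 21.840
  age 7: 0.39 × 61 = 23.790
  age 8: 0.28 × 77 = 21.560
  age 9: 0.23 × 90 = 20.700
  age 10: 0.13 × 162 = 21.060
Maximum at age 7 (23.790).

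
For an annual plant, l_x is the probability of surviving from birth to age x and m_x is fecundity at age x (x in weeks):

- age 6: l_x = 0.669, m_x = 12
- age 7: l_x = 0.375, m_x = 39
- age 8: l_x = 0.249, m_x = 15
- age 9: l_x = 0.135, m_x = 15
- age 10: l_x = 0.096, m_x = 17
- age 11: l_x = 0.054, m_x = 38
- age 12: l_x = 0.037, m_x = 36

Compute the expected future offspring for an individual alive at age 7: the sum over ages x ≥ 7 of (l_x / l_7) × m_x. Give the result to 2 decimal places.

67.74

l_7 = 0.375. Conditional survival from age 7 to x is l_x / l_7.
  x=7: (0.375/0.375) × 39 = 39.0000
  x=8: (0.249/0.375) × 15 = 9.9600
  x=9: (0.135/0.375) × 15 = 5.4000
  x=10: (0.096/0.375) × 17 = 4.3520
  x=11: (0.054/0.375) × 38 = 5.4720
  x=12: (0.037/0.375) × 36 = 3.5520
Sum = 39.0000 + 9.9600 + 5.4000 + 4.3520 + 5.4720 + 3.5520 = 67.7360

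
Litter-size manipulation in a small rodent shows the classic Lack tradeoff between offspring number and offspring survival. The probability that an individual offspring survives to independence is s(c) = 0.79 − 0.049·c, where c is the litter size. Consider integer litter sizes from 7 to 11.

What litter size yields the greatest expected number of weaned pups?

8

Expected weaned pups = c × s(c):
  c=7: 7 × 0.447 = 3.129
  c=8: 8 × 0.398 = 3.184
  c=9: 9 × 0.349 = 3.141
  c=10: 10 × 0.300 = 3.000
  c=11: 11 × 0.251 = 2.761
Maximum at c = 8 (3.184 weaned pups).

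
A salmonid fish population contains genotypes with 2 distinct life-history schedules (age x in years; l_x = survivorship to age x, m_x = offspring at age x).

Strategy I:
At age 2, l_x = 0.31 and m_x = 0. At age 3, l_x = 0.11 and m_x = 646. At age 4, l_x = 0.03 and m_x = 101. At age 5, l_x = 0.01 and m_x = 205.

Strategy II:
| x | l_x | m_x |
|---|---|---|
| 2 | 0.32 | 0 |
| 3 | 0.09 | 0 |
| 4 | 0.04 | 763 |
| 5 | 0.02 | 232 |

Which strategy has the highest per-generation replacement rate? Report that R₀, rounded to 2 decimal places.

76.14

Strategy I: R₀ = 0.31×0 + 0.11×646 + 0.03×101 + 0.01×205 = 76.1400
Strategy II: R₀ = 0.32×0 + 0.09×0 + 0.04×763 + 0.02×232 = 35.1600
Highest R₀: strategy I with 76.1400.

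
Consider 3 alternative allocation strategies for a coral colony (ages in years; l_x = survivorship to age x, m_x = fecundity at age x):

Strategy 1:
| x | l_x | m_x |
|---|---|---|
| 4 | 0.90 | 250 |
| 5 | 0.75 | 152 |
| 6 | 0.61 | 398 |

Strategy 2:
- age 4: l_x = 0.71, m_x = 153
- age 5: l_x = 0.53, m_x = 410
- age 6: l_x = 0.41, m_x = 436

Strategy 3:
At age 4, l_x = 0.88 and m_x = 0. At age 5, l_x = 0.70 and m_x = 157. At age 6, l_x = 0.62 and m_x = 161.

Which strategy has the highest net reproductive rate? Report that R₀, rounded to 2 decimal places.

581.78

Strategy 1: R₀ = 0.90×250 + 0.75×152 + 0.61×398 = 581.7800
Strategy 2: R₀ = 0.71×153 + 0.53×410 + 0.41×436 = 504.6900
Strategy 3: R₀ = 0.88×0 + 0.70×157 + 0.62×161 = 209.7200
Highest R₀: strategy 1 with 581.7800.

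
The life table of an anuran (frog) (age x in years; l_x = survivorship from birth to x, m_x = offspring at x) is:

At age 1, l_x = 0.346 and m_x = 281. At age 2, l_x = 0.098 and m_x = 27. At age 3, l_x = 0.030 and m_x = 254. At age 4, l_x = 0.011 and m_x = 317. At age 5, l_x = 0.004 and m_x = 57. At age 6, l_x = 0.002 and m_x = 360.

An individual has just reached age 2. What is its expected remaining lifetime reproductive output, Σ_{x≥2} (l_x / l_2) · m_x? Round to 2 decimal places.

l_2 = 0.098. Conditional survival from age 2 to x is l_x / l_2.
  x=2: (0.098/0.098) × 27 = 27.0000
  x=3: (0.030/0.098) × 254 = 77.7551
  x=4: (0.011/0.098) × 317 = 35.5816
  x=5: (0.004/0.098) × 57 = 2.3265
  x=6: (0.002/0.098) × 360 = 7.3469
Sum = 27.0000 + 77.7551 + 35.5816 + 2.3265 + 7.3469 = 150.0102

150.01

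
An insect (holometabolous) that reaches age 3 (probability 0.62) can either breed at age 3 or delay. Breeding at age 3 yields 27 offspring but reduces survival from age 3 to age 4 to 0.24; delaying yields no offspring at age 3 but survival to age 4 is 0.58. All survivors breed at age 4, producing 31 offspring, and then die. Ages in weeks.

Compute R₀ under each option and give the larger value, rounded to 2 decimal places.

21.35

breed at age 3: R₀ = 0.62 × (27 + 0.24 × 31) = 0.62 × 34.4400 = 21.3528
delay to age 4: R₀ = 0.62 × (0.58 × 31) = 0.62 × 17.9800 = 11.1476
Higher: breed at age 3 (21.3528).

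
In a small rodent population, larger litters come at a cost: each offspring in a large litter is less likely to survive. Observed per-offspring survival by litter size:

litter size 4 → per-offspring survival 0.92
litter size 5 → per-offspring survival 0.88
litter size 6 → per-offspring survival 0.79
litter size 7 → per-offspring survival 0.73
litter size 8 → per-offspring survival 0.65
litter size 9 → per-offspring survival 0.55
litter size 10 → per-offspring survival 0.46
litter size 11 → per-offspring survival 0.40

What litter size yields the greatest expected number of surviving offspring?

8

Expected surviving offspring = c × s(c):
  c=4: 4 × 0.92 = 3.680
  c=5: 5 × 0.88 = 4.400
  c=6: 6 × 0.79 = 4.740
  c=7: 7 × 0.73 = 5.110
  c=8: 8 × 0.65 = 5.200
  c=9: 9 × 0.55 = 4.950
  c=10: 10 × 0.46 = 4.600
  c=11: 11 × 0.40 = 4.400
Maximum at c = 8 (5.200 surviving offspring).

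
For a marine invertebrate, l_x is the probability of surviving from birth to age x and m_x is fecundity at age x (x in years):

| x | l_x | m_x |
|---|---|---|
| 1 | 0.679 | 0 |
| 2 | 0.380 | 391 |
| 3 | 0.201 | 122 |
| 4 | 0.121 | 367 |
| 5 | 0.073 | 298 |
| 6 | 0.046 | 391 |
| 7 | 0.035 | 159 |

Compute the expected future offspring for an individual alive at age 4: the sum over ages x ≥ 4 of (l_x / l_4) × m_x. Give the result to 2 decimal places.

l_4 = 0.121. Conditional survival from age 4 to x is l_x / l_4.
  x=4: (0.121/0.121) × 367 = 367.0000
  x=5: (0.073/0.121) × 298 = 179.7851
  x=6: (0.046/0.121) × 391 = 148.6446
  x=7: (0.035/0.121) × 159 = 45.9917
Sum = 367.0000 + 179.7851 + 148.6446 + 45.9917 = 741.4215

741.42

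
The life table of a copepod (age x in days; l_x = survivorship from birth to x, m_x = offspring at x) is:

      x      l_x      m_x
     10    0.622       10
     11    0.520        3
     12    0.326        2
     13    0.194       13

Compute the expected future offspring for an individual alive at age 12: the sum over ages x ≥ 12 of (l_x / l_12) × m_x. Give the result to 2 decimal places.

9.74

l_12 = 0.326. Conditional survival from age 12 to x is l_x / l_12.
  x=12: (0.326/0.326) × 2 = 2.0000
  x=13: (0.194/0.326) × 13 = 7.7362
Sum = 2.0000 + 7.7362 = 9.7362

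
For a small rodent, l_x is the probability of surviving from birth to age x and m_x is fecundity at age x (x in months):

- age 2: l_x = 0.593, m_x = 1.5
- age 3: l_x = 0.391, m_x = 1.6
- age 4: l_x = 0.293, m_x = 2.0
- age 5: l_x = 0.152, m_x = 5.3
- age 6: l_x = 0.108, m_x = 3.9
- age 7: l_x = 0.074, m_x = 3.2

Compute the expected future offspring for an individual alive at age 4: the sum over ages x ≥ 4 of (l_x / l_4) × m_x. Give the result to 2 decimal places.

7.00

l_4 = 0.293. Conditional survival from age 4 to x is l_x / l_4.
  x=4: (0.293/0.293) × 2.0 = 2.0000
  x=5: (0.152/0.293) × 5.3 = 2.7495
  x=6: (0.108/0.293) × 3.9 = 1.4375
  x=7: (0.074/0.293) × 3.2 = 0.8082
Sum = 2.0000 + 2.7495 + 1.4375 + 0.8082 = 6.9952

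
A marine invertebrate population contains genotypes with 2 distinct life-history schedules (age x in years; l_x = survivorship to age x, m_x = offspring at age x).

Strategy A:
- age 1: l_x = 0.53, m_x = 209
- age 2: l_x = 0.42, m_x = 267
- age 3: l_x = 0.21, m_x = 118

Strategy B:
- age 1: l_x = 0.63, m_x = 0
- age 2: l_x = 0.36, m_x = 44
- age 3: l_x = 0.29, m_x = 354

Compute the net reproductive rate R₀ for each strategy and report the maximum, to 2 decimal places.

Strategy A: R₀ = 0.53×209 + 0.42×267 + 0.21×118 = 247.6900
Strategy B: R₀ = 0.63×0 + 0.36×44 + 0.29×354 = 118.5000
Highest R₀: strategy A with 247.6900.

247.69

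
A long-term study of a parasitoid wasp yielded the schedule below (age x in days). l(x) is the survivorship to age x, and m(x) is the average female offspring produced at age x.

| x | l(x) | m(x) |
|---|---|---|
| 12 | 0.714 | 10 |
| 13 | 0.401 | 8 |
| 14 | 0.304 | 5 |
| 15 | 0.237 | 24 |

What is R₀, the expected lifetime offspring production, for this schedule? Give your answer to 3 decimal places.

17.556

R₀ = Σ l(x) m(x):
  age 12: 0.714 × 10 = 7.1400
  age 13: 0.401 × 8 = 3.2080
  age 14: 0.304 × 5 = 1.5200
  age 15: 0.237 × 24 = 5.6880
R₀ = 7.1400 + 3.2080 + 1.5200 + 5.6880 = 17.5560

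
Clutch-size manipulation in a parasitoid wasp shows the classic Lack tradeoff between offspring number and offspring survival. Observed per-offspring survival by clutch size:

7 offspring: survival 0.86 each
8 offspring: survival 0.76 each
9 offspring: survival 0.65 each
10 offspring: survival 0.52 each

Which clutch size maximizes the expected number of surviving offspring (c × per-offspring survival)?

8

Expected surviving offspring = c × s(c):
  c=7: 7 × 0.86 = 6.020
  c=8: 8 × 0.76 = 6.080
  c=9: 9 × 0.65 = 5.850
  c=10: 10 × 0.52 = 5.200
Maximum at c = 8 (6.080 surviving offspring).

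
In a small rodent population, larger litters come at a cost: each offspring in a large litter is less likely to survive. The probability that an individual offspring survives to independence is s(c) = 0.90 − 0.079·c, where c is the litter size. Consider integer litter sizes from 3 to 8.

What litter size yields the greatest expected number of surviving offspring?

Expected surviving offspring = c × s(c):
  c=3: 3 × 0.663 = 1.989
  c=4: 4 × 0.584 = 2.336
  c=5: 5 × 0.505 = 2.525
  c=6: 6 × 0.426 = 2.556
  c=7: 7 × 0.347 = 2.429
  c=8: 8 × 0.268 = 2.144
Maximum at c = 6 (2.556 surviving offspring).

6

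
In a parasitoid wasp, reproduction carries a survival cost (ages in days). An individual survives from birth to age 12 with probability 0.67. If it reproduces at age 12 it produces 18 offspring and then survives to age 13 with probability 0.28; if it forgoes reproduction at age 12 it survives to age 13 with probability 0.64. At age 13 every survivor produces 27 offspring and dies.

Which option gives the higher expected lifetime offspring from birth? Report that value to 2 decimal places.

17.13

breed at age 12: R₀ = 0.67 × (18 + 0.28 × 27) = 0.67 × 25.5600 = 17.1252
delay to age 13: R₀ = 0.67 × (0.64 × 27) = 0.67 × 17.2800 = 11.5776
Higher: breed at age 12 (17.1252).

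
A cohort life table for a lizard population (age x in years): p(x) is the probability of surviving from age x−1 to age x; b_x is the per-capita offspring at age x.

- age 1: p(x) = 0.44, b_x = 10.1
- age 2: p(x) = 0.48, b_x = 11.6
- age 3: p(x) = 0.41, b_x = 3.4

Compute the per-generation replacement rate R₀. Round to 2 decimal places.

7.19

Survivorship from birth: l_x = p_1·p_2·…·p_x.
  l_1 = 0.44000
  l_2 = 0.21120
  l_3 = 0.08659
R₀ = Σ l_x b_x:
  age 1: 0.44000 × 10.1 = 4.4440
  age 2: 0.21120 × 11.6 = 2.4499
  age 3: 0.08659 × 3.4 = 0.2944
R₀ = 4.4440 + 2.4499 + 0.2944 = 7.1883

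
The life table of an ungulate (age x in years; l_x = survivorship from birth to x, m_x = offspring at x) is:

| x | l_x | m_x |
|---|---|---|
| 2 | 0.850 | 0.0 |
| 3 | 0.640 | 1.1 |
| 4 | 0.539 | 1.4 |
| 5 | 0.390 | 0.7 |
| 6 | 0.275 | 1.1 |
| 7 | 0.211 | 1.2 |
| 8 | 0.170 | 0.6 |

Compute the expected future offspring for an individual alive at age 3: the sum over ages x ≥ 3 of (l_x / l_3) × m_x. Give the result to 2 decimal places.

3.73

l_3 = 0.640. Conditional survival from age 3 to x is l_x / l_3.
  x=3: (0.640/0.640) × 1.1 = 1.1000
  x=4: (0.539/0.640) × 1.4 = 1.1791
  x=5: (0.390/0.640) × 0.7 = 0.4266
  x=6: (0.275/0.640) × 1.1 = 0.4727
  x=7: (0.211/0.640) × 1.2 = 0.3956
  x=8: (0.170/0.640) × 0.6 = 0.1594
Sum = 1.1000 + 1.1791 + 0.4266 + 0.4727 + 0.3956 + 0.1594 = 3.7333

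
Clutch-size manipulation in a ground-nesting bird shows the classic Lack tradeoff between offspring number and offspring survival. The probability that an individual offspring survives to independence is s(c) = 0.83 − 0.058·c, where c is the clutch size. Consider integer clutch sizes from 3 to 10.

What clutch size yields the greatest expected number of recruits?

Expected recruits = c × s(c):
  c=3: 3 × 0.656 = 1.968
  c=4: 4 × 0.598 = 2.392
  c=5: 5 × 0.540 = 2.700
  c=6: 6 × 0.482 = 2.892
  c=7: 7 × 0.424 = 2.968
  c=8: 8 × 0.366 = 2.928
  c=9: 9 × 0.308 = 2.772
  c=10: 10 × 0.250 = 2.500
Maximum at c = 7 (2.968 recruits).

7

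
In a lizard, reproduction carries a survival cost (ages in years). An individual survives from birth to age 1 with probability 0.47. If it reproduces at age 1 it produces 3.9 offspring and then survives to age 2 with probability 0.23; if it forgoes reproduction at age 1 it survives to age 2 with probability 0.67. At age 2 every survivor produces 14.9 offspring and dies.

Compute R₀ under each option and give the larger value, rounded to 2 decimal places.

4.69

breed at age 1: R₀ = 0.47 × (3.9 + 0.23 × 14.9) = 0.47 × 7.3270 = 3.4437
delay to age 2: R₀ = 0.47 × (0.67 × 14.9) = 0.47 × 9.9830 = 4.6920
Higher: delay to age 2 (4.6920).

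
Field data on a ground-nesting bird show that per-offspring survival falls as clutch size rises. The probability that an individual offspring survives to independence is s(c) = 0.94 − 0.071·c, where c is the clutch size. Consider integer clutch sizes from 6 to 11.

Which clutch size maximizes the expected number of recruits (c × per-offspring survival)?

7

Expected recruits = c × s(c):
  c=6: 6 × 0.514 = 3.084
  c=7: 7 × 0.443 = 3.101
  c=8: 8 × 0.372 = 2.976
  c=9: 9 × 0.301 = 2.709
  c=10: 10 × 0.230 = 2.300
  c=11: 11 × 0.159 = 1.749
Maximum at c = 7 (3.101 recruits).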